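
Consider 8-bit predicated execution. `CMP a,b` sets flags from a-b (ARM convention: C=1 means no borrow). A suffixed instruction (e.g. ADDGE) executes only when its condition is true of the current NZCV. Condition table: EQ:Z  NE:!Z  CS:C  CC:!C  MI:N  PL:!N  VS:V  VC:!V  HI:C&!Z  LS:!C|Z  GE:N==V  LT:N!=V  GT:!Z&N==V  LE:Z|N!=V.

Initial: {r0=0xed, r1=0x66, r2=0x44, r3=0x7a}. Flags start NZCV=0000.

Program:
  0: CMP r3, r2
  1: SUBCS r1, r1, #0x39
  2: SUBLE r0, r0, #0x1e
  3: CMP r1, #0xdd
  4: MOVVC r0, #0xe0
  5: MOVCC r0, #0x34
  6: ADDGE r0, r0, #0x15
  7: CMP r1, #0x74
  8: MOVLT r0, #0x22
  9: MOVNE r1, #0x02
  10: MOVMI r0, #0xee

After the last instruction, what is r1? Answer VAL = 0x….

[0] flags=0010 → (cmp)
[1] flags=0010 CS?T → r1=0x2d
[2] flags=0010 LE?F → skip
[3] flags=0000 → (cmp)
[4] flags=0000 VC?T → r0=0xe0
[5] flags=0000 CC?T → r0=0x34
[6] flags=0000 GE?T → r0=0x49
[7] flags=1000 → (cmp)
[8] flags=1000 LT?T → r0=0x22
[9] flags=1000 NE?T → r1=0x02
[10] flags=1000 MI?T → r0=0xee

VAL = 0x02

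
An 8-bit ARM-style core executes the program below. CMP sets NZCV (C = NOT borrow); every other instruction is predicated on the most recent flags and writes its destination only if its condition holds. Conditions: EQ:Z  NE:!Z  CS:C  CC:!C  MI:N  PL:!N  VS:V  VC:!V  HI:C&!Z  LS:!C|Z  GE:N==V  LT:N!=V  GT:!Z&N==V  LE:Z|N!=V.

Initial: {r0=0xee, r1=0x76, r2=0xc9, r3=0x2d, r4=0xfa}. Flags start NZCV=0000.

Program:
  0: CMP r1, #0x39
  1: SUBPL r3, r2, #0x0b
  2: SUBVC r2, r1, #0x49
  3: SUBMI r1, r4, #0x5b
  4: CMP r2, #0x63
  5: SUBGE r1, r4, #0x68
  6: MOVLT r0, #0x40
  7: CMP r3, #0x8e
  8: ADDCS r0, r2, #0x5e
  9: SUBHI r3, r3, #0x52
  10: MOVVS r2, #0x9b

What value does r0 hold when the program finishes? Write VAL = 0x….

VAL = 0x8b

[0] flags=0010 → (cmp)
[1] flags=0010 PL?T → r3=0xbe
[2] flags=0010 VC?T → r2=0x2d
[3] flags=0010 MI?F → skip
[4] flags=1000 → (cmp)
[5] flags=1000 GE?F → skip
[6] flags=1000 LT?T → r0=0x40
[7] flags=0010 → (cmp)
[8] flags=0010 CS?T → r0=0x8b
[9] flags=0010 HI?T → r3=0x6c
[10] flags=0010 VS?F → skip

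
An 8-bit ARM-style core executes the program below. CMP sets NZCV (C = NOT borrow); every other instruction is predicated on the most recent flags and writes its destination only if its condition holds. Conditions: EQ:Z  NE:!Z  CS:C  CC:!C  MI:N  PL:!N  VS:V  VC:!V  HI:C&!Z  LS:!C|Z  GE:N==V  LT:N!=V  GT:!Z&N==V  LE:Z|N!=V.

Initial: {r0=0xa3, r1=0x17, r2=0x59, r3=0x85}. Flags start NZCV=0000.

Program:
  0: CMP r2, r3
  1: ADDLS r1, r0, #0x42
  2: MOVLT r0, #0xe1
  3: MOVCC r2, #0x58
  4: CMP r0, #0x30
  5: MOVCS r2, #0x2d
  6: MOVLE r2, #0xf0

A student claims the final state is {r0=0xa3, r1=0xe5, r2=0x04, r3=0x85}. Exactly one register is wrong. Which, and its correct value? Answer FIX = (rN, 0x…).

FIX = (r2, 0xf0)

[0] flags=1001 → (cmp)
[1] flags=1001 LS?T → r1=0xe5
[2] flags=1001 LT?F → skip
[3] flags=1001 CC?T → r2=0x58
[4] flags=0011 → (cmp)
[5] flags=0011 CS?T → r2=0x2d
[6] flags=0011 LE?T → r2=0xf0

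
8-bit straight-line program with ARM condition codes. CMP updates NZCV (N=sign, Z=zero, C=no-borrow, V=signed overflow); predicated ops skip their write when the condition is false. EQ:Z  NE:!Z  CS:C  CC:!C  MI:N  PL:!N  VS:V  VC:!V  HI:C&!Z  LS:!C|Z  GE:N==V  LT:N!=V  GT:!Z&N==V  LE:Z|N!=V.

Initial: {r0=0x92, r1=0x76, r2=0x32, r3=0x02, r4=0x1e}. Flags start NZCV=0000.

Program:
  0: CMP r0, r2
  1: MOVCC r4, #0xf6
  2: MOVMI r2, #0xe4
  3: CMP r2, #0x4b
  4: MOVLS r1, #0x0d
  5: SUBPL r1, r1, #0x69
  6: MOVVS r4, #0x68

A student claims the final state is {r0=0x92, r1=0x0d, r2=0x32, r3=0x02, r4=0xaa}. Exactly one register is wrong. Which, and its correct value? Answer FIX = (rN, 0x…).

0: ✓ CMP  NZCV=0011
1: · MOVCC
2: · MOVMI
3: ✓ CMP  NZCV=1000
4: ✓ MOVLS  r1←0x0d
5: · SUBPL
6: · MOVVS

FIX = (r4, 0x1e)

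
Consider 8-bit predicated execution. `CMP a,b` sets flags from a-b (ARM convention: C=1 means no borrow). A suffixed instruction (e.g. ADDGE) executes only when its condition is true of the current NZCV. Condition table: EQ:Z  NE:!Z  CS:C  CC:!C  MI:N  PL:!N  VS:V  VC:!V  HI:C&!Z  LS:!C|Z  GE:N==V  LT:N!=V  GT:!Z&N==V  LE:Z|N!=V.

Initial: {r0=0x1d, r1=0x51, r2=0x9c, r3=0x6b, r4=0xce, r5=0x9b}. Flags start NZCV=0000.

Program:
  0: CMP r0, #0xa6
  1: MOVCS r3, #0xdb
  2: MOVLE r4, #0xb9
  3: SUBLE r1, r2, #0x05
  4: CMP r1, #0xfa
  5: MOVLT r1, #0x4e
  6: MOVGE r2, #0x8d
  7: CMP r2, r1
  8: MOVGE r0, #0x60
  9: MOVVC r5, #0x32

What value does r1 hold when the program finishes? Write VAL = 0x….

[0] flags=0000 → (cmp)
[1] flags=0000 CS?F → skip
[2] flags=0000 LE?F → skip
[3] flags=0000 LE?F → skip
[4] flags=0000 → (cmp)
[5] flags=0000 LT?F → skip
[6] flags=0000 GE?T → r2=0x8d
[7] flags=0011 → (cmp)
[8] flags=0011 GE?F → skip
[9] flags=0011 VC?F → skip

VAL = 0x51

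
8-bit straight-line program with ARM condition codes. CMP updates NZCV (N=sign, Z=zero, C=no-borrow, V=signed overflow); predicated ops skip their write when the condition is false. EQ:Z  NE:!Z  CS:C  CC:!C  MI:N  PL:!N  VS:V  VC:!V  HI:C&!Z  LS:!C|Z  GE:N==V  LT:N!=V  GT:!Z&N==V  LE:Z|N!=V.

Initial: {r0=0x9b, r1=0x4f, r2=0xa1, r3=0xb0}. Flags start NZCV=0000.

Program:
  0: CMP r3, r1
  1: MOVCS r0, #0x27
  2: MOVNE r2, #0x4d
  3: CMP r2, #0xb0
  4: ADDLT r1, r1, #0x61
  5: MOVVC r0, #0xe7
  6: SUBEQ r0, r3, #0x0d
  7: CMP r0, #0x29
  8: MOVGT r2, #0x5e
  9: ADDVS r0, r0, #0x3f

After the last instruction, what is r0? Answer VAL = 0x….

VAL = 0x27

[0] flags=0011 → (cmp)
[1] flags=0011 CS?T → r0=0x27
[2] flags=0011 NE?T → r2=0x4d
[3] flags=1001 → (cmp)
[4] flags=1001 LT?F → skip
[5] flags=1001 VC?F → skip
[6] flags=1001 EQ?F → skip
[7] flags=1000 → (cmp)
[8] flags=1000 GT?F → skip
[9] flags=1000 VS?F → skip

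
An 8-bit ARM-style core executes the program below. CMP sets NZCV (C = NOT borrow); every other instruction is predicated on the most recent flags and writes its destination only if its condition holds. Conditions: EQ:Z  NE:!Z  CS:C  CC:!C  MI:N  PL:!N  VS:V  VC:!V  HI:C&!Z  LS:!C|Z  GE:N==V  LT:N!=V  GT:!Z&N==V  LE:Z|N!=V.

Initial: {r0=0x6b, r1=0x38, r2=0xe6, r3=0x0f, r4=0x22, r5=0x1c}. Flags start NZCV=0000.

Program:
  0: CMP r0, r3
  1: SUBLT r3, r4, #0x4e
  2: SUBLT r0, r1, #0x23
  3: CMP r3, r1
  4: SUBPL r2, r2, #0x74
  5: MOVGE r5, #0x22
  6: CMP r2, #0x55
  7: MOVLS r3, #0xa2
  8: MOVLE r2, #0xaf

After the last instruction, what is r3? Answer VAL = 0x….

0: ✓ CMP  NZCV=0010
1: · SUBLT
2: · SUBLT
3: ✓ CMP  NZCV=1000
4: · SUBPL
5: · MOVGE
6: ✓ CMP  NZCV=1010
7: · MOVLS
8: ✓ MOVLE  r2←0xaf

VAL = 0x0f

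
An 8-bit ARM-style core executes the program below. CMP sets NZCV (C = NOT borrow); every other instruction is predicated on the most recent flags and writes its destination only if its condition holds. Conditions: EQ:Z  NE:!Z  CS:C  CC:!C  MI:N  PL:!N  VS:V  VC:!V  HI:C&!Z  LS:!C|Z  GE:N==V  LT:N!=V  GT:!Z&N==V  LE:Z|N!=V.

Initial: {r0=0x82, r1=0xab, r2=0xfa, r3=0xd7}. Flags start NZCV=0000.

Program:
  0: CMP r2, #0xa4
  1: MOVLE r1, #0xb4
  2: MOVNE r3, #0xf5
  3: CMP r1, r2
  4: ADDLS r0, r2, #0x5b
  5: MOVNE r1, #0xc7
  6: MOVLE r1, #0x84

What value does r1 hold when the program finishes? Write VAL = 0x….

VAL = 0x84

0: ✓ CMP  NZCV=0010
1: · MOVLE
2: ✓ MOVNE  r3←0xf5
3: ✓ CMP  NZCV=1000
4: ✓ ADDLS  r0←0x55
5: ✓ MOVNE  r1←0xc7
6: ✓ MOVLE  r1←0x84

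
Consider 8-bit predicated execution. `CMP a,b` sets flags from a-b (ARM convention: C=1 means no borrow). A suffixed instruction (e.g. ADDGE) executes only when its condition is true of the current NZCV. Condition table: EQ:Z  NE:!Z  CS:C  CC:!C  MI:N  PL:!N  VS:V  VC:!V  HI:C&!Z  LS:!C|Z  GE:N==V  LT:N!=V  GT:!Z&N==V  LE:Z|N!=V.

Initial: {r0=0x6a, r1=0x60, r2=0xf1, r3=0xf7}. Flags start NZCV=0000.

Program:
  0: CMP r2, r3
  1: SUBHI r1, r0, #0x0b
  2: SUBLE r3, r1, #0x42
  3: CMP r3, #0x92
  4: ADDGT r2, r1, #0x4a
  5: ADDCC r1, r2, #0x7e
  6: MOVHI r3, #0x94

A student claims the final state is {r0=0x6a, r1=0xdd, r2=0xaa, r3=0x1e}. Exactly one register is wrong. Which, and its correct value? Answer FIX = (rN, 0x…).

FIX = (r1, 0x28)

0: ✓ CMP  NZCV=1000
1: · SUBHI
2: ✓ SUBLE  r3←0x1e
3: ✓ CMP  NZCV=1001
4: ✓ ADDGT  r2←0xaa
5: ✓ ADDCC  r1←0x28
6: · MOVHI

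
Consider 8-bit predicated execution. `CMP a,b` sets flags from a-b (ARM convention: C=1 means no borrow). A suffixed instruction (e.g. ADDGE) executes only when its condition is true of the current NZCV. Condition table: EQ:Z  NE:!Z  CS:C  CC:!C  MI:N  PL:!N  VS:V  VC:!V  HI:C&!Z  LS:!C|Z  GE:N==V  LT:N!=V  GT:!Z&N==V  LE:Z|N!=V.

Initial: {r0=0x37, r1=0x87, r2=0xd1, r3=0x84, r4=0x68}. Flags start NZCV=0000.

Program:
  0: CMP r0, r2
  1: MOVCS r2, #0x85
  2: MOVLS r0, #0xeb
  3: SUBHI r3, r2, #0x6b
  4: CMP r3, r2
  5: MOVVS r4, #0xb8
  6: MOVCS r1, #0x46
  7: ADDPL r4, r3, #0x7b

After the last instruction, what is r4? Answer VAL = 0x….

[0] flags=0000 → (cmp)
[1] flags=0000 CS?F → skip
[2] flags=0000 LS?T → r0=0xeb
[3] flags=0000 HI?F → skip
[4] flags=1000 → (cmp)
[5] flags=1000 VS?F → skip
[6] flags=1000 CS?F → skip
[7] flags=1000 PL?F → skip

VAL = 0x68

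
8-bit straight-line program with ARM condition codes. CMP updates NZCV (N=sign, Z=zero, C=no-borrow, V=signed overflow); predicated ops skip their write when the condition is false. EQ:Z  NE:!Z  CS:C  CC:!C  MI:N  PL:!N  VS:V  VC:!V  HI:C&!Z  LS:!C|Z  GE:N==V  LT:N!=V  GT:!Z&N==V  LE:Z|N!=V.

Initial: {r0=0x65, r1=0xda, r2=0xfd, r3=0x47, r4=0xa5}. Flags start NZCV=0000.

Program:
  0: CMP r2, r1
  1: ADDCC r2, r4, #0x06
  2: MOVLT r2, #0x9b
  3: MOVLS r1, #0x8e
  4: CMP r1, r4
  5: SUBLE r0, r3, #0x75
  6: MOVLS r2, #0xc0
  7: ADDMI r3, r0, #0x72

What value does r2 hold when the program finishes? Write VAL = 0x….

[0] flags=0010 → (cmp)
[1] flags=0010 CC?F → skip
[2] flags=0010 LT?F → skip
[3] flags=0010 LS?F → skip
[4] flags=0010 → (cmp)
[5] flags=0010 LE?F → skip
[6] flags=0010 LS?F → skip
[7] flags=0010 MI?F → skip

VAL = 0xfd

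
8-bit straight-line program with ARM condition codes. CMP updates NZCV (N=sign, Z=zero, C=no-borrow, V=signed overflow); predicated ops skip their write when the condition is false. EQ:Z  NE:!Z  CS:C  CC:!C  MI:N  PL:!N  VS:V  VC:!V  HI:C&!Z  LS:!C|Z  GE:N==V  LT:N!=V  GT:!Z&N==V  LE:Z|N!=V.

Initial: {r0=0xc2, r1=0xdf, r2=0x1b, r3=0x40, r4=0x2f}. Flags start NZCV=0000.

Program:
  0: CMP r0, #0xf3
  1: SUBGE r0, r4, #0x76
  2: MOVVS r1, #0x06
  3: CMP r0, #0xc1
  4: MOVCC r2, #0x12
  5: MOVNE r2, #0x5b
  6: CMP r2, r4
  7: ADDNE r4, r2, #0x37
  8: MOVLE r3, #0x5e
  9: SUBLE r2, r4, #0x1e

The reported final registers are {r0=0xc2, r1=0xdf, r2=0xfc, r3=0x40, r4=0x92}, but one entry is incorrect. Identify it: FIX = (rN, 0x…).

FIX = (r2, 0x5b)

0: ✓ CMP  NZCV=1000
1: · SUBGE
2: · MOVVS
3: ✓ CMP  NZCV=0010
4: · MOVCC
5: ✓ MOVNE  r2←0x5b
6: ✓ CMP  NZCV=0010
7: ✓ ADDNE  r4←0x92
8: · MOVLE
9: · SUBLE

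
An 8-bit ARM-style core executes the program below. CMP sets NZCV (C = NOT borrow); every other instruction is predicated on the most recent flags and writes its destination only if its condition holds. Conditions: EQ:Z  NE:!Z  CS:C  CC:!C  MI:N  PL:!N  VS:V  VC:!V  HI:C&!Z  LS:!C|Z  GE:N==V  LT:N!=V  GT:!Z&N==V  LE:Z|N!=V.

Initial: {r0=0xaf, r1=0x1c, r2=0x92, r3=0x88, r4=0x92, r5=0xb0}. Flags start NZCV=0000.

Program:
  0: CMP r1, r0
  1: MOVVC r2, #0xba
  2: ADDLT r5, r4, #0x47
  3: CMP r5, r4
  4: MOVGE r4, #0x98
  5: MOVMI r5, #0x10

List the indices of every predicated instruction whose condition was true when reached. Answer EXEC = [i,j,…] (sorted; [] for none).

EXEC = [1,4]

[0] flags=0000 → (cmp)
[1] flags=0000 VC?T → r2=0xba
[2] flags=0000 LT?F → skip
[3] flags=0010 → (cmp)
[4] flags=0010 GE?T → r4=0x98
[5] flags=0010 MI?F → skip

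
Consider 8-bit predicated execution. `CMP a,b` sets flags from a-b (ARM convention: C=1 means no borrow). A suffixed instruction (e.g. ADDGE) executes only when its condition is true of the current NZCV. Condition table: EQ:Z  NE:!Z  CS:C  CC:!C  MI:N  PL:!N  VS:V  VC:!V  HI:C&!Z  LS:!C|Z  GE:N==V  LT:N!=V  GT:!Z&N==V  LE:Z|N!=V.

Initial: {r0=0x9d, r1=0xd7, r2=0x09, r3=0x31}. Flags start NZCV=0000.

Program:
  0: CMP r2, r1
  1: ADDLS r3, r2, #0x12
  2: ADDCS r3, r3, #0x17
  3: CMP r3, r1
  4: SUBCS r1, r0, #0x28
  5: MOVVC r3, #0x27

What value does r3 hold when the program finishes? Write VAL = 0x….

0: ✓ CMP  NZCV=0000
1: ✓ ADDLS  r3←0x1b
2: · ADDCS
3: ✓ CMP  NZCV=0000
4: · SUBCS
5: ✓ MOVVC  r3←0x27

VAL = 0x27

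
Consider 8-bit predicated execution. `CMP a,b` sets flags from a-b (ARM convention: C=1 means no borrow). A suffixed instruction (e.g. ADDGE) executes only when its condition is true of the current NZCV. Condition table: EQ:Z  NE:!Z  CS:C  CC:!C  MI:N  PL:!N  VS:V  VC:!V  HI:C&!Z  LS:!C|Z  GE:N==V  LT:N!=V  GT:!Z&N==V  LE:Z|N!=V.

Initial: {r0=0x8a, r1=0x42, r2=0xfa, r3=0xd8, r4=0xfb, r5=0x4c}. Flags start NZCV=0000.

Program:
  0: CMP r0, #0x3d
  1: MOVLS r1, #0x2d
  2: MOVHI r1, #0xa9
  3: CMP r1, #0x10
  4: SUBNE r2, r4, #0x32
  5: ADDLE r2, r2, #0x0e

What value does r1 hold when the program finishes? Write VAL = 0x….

VAL = 0xa9

[0] flags=0011 → (cmp)
[1] flags=0011 LS?F → skip
[2] flags=0011 HI?T → r1=0xa9
[3] flags=1010 → (cmp)
[4] flags=1010 NE?T → r2=0xc9
[5] flags=1010 LE?T → r2=0xd7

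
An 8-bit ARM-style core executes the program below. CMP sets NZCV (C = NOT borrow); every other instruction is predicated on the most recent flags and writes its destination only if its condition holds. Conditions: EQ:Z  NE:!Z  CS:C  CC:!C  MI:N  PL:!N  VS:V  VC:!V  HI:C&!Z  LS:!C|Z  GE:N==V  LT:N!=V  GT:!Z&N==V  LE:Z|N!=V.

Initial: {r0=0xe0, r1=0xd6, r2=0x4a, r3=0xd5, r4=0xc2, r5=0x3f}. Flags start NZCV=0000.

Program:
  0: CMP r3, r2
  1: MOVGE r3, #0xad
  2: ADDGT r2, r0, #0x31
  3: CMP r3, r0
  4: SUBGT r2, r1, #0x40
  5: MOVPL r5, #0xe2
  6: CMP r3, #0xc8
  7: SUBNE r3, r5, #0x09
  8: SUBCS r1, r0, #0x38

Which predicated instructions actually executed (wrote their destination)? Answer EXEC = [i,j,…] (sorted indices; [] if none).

EXEC = [7,8]

[0] flags=1010 → (cmp)
[1] flags=1010 GE?F → skip
[2] flags=1010 GT?F → skip
[3] flags=1000 → (cmp)
[4] flags=1000 GT?F → skip
[5] flags=1000 PL?F → skip
[6] flags=0010 → (cmp)
[7] flags=0010 NE?T → r3=0x36
[8] flags=0010 CS?T → r1=0xa8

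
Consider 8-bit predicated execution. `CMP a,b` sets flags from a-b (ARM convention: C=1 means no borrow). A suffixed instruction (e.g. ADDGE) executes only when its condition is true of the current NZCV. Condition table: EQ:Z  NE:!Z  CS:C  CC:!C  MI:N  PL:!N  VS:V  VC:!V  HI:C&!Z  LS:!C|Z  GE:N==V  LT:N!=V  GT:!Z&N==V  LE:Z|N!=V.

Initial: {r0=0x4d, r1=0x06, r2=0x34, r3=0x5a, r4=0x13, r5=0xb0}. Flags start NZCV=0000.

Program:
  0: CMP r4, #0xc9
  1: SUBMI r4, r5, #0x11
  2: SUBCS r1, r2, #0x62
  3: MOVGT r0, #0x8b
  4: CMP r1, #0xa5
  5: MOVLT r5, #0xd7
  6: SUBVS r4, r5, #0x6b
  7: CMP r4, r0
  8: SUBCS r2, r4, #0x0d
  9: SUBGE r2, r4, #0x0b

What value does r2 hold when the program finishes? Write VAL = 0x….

0: ✓ CMP  NZCV=0000
1: · SUBMI
2: · SUBCS
3: ✓ MOVGT  r0←0x8b
4: ✓ CMP  NZCV=0000
5: · MOVLT
6: · SUBVS
7: ✓ CMP  NZCV=1001
8: · SUBCS
9: ✓ SUBGE  r2←0x08

VAL = 0x08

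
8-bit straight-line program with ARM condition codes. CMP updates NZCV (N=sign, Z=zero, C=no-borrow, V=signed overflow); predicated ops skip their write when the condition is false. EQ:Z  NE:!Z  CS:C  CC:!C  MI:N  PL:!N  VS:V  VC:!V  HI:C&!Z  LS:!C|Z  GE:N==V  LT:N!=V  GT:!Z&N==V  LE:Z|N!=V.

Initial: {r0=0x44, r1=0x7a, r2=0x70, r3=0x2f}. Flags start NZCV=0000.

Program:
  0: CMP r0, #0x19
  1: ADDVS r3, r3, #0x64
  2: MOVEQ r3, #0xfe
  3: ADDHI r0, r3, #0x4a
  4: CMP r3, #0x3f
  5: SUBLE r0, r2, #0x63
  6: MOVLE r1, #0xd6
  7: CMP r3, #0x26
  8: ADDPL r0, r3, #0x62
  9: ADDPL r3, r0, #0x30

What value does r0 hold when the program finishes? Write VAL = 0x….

VAL = 0x91

0: ✓ CMP  NZCV=0010
1: · ADDVS
2: · MOVEQ
3: ✓ ADDHI  r0←0x79
4: ✓ CMP  NZCV=1000
5: ✓ SUBLE  r0←0x0d
6: ✓ MOVLE  r1←0xd6
7: ✓ CMP  NZCV=0010
8: ✓ ADDPL  r0←0x91
9: ✓ ADDPL  r3←0xc1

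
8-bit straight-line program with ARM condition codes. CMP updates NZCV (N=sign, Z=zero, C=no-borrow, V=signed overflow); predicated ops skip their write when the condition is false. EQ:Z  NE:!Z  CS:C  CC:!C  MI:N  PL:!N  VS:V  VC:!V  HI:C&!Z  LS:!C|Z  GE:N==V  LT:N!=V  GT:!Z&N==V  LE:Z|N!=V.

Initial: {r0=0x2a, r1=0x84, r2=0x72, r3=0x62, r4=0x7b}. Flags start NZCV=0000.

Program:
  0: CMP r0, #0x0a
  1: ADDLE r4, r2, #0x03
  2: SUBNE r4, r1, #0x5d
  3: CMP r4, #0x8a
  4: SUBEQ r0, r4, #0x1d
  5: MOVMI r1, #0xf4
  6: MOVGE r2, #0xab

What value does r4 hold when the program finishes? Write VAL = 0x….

[0] flags=0010 → (cmp)
[1] flags=0010 LE?F → skip
[2] flags=0010 NE?T → r4=0x27
[3] flags=1001 → (cmp)
[4] flags=1001 EQ?F → skip
[5] flags=1001 MI?T → r1=0xf4
[6] flags=1001 GE?T → r2=0xab

VAL = 0x27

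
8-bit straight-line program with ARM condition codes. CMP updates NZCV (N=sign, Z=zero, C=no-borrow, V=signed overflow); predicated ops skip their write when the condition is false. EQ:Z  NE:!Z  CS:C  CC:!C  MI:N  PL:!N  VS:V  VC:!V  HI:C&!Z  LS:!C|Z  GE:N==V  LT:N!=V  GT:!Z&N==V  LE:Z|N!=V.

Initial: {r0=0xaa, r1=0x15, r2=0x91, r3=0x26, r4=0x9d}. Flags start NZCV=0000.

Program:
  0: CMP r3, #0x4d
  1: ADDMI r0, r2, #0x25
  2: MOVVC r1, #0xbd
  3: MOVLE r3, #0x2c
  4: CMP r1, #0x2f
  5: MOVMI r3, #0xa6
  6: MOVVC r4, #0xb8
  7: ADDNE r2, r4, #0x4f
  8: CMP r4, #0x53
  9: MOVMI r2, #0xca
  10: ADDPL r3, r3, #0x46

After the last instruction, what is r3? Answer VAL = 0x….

VAL = 0xec

[0] flags=1000 → (cmp)
[1] flags=1000 MI?T → r0=0xb6
[2] flags=1000 VC?T → r1=0xbd
[3] flags=1000 LE?T → r3=0x2c
[4] flags=1010 → (cmp)
[5] flags=1010 MI?T → r3=0xa6
[6] flags=1010 VC?T → r4=0xb8
[7] flags=1010 NE?T → r2=0x07
[8] flags=0011 → (cmp)
[9] flags=0011 MI?F → skip
[10] flags=0011 PL?T → r3=0xec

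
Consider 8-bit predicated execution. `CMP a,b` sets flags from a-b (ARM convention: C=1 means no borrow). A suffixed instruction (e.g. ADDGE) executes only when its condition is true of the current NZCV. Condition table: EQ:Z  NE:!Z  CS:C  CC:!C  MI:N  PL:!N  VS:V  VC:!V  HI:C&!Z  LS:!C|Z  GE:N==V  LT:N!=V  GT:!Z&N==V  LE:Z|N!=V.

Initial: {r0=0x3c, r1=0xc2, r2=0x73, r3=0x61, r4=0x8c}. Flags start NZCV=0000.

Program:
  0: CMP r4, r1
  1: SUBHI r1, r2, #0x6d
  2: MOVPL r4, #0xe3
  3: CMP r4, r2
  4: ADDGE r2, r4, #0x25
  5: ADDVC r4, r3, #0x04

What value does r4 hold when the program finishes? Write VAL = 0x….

[0] flags=1000 → (cmp)
[1] flags=1000 HI?F → skip
[2] flags=1000 PL?F → skip
[3] flags=0011 → (cmp)
[4] flags=0011 GE?F → skip
[5] flags=0011 VC?F → skip

VAL = 0x8c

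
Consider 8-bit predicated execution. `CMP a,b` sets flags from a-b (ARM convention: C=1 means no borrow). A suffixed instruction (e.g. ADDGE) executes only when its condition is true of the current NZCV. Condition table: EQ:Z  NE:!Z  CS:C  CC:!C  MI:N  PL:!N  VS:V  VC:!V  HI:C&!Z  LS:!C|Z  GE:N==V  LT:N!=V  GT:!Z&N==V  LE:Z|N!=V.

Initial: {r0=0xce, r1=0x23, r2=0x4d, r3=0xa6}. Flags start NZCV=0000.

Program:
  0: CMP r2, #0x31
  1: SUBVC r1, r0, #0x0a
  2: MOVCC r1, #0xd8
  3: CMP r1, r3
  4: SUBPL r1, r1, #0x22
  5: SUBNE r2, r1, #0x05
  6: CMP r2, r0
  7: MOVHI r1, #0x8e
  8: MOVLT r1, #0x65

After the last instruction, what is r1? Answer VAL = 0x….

VAL = 0x65

0: ✓ CMP  NZCV=0010
1: ✓ SUBVC  r1←0xc4
2: · MOVCC
3: ✓ CMP  NZCV=0010
4: ✓ SUBPL  r1←0xa2
5: ✓ SUBNE  r2←0x9d
6: ✓ CMP  NZCV=1000
7: · MOVHI
8: ✓ MOVLT  r1←0x65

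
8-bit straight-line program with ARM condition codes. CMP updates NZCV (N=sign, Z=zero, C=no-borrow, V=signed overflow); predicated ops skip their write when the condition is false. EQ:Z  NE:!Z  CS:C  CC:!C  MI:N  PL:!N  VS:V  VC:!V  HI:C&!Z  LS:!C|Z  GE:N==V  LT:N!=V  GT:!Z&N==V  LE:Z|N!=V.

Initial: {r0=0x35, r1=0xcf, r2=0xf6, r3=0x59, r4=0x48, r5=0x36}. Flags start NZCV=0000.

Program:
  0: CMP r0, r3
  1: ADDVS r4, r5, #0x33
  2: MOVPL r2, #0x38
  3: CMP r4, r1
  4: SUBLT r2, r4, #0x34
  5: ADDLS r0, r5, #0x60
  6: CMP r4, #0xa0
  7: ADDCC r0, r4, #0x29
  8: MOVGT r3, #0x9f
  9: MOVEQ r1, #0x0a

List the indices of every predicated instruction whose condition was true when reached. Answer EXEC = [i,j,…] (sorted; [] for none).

0: ✓ CMP  NZCV=1000
1: · ADDVS
2: · MOVPL
3: ✓ CMP  NZCV=0000
4: · SUBLT
5: ✓ ADDLS  r0←0x96
6: ✓ CMP  NZCV=1001
7: ✓ ADDCC  r0←0x71
8: ✓ MOVGT  r3←0x9f
9: · MOVEQ

EXEC = [5,7,8]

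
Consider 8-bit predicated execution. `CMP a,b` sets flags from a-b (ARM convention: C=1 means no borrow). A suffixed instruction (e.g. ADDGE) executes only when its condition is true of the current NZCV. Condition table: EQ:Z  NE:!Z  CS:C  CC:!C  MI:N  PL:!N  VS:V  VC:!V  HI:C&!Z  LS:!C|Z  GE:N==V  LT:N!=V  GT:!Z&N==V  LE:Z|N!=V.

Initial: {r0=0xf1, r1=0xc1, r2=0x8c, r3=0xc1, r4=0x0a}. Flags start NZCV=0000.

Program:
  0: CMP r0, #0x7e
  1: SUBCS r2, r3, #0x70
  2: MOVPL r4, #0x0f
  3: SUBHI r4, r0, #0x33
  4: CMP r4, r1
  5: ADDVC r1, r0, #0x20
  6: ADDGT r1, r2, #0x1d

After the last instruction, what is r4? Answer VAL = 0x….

0: ✓ CMP  NZCV=0011
1: ✓ SUBCS  r2←0x51
2: ✓ MOVPL  r4←0x0f
3: ✓ SUBHI  r4←0xbe
4: ✓ CMP  NZCV=1000
5: ✓ ADDVC  r1←0x11
6: · ADDGT

VAL = 0xbe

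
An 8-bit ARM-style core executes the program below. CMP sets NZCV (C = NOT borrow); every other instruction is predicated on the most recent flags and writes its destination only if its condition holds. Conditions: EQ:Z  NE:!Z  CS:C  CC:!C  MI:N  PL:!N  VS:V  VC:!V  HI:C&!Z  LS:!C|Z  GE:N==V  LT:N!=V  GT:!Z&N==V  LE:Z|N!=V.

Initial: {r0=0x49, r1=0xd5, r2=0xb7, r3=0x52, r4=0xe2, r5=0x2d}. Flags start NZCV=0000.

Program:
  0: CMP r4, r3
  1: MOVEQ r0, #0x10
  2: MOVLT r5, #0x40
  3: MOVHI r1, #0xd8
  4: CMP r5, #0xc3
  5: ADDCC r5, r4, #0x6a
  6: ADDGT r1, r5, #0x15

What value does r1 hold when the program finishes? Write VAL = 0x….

VAL = 0x61

0: ✓ CMP  NZCV=1010
1: · MOVEQ
2: ✓ MOVLT  r5←0x40
3: ✓ MOVHI  r1←0xd8
4: ✓ CMP  NZCV=0000
5: ✓ ADDCC  r5←0x4c
6: ✓ ADDGT  r1←0x61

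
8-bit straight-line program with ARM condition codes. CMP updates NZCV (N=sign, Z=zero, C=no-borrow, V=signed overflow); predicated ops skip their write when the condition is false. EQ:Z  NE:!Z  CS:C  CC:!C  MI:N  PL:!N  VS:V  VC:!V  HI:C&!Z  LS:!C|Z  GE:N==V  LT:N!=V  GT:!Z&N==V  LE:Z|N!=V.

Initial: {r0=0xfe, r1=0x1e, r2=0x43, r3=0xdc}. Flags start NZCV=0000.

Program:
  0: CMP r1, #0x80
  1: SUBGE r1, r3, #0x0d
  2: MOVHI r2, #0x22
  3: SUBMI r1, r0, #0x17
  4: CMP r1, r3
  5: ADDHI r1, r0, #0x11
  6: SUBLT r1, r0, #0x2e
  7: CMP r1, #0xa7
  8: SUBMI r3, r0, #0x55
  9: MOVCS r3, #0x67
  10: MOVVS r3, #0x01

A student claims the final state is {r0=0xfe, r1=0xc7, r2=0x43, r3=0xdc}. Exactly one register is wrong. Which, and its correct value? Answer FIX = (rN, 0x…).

FIX = (r1, 0x0f)

0: ✓ CMP  NZCV=1001
1: ✓ SUBGE  r1←0xcf
2: · MOVHI
3: ✓ SUBMI  r1←0xe7
4: ✓ CMP  NZCV=0010
5: ✓ ADDHI  r1←0x0f
6: · SUBLT
7: ✓ CMP  NZCV=0000
8: · SUBMI
9: · MOVCS
10: · MOVVS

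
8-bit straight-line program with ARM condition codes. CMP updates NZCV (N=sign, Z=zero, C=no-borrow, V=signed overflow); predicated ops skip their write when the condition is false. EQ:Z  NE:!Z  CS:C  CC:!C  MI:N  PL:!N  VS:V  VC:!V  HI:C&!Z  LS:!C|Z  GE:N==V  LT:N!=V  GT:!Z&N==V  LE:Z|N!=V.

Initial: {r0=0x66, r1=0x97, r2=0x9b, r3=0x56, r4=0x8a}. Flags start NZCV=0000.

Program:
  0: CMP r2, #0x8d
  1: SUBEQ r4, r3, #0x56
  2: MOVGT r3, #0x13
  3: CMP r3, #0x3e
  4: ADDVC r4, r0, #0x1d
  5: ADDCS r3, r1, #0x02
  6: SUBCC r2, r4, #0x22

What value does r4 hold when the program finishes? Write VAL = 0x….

VAL = 0x83

0: ✓ CMP  NZCV=0010
1: · SUBEQ
2: ✓ MOVGT  r3←0x13
3: ✓ CMP  NZCV=1000
4: ✓ ADDVC  r4←0x83
5: · ADDCS
6: ✓ SUBCC  r2←0x61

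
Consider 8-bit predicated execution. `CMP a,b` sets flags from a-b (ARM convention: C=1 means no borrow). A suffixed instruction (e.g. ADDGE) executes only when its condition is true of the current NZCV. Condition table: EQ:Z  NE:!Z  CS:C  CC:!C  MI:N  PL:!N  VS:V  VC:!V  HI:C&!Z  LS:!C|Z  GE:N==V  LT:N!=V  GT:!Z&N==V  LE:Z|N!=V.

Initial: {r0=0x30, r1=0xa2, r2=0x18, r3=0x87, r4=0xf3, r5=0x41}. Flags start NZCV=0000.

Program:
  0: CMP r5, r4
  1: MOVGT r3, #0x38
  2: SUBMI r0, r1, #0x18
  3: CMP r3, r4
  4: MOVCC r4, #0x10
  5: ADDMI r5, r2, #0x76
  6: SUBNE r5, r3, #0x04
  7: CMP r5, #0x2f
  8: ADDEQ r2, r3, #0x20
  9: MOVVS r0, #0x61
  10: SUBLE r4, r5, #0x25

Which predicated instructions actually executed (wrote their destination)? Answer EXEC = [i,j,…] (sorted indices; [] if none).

EXEC = [1,4,6]

[0] flags=0000 → (cmp)
[1] flags=0000 GT?T → r3=0x38
[2] flags=0000 MI?F → skip
[3] flags=0000 → (cmp)
[4] flags=0000 CC?T → r4=0x10
[5] flags=0000 MI?F → skip
[6] flags=0000 NE?T → r5=0x34
[7] flags=0010 → (cmp)
[8] flags=0010 EQ?F → skip
[9] flags=0010 VS?F → skip
[10] flags=0010 LE?F → skip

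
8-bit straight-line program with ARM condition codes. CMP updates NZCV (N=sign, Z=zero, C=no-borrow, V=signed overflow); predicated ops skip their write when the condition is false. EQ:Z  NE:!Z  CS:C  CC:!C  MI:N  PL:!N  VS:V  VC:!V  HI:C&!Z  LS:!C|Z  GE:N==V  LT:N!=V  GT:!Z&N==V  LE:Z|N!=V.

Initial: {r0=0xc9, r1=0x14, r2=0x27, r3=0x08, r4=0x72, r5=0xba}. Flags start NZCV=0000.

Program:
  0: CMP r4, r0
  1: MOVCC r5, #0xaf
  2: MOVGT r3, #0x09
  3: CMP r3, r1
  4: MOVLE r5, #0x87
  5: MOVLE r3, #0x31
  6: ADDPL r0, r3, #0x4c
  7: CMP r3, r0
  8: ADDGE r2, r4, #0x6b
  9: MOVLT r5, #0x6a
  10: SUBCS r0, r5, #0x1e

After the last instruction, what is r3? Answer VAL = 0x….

0: ✓ CMP  NZCV=1001
1: ✓ MOVCC  r5←0xaf
2: ✓ MOVGT  r3←0x09
3: ✓ CMP  NZCV=1000
4: ✓ MOVLE  r5←0x87
5: ✓ MOVLE  r3←0x31
6: · ADDPL
7: ✓ CMP  NZCV=0000
8: ✓ ADDGE  r2←0xdd
9: · MOVLT
10: · SUBCS

VAL = 0x31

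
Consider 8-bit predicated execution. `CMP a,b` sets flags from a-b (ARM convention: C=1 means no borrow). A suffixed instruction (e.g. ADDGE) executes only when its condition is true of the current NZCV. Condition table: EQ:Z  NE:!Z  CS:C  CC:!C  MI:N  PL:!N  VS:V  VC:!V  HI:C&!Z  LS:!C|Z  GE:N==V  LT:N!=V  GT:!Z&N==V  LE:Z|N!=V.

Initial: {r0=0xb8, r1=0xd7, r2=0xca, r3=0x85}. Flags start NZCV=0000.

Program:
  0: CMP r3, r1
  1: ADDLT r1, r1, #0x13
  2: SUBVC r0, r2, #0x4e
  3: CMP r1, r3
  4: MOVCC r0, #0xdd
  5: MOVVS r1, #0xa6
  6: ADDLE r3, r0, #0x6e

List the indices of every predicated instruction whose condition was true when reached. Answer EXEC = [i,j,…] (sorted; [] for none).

EXEC = [1,2]

0: ✓ CMP  NZCV=1000
1: ✓ ADDLT  r1←0xea
2: ✓ SUBVC  r0←0x7c
3: ✓ CMP  NZCV=0010
4: · MOVCC
5: · MOVVS
6: · ADDLE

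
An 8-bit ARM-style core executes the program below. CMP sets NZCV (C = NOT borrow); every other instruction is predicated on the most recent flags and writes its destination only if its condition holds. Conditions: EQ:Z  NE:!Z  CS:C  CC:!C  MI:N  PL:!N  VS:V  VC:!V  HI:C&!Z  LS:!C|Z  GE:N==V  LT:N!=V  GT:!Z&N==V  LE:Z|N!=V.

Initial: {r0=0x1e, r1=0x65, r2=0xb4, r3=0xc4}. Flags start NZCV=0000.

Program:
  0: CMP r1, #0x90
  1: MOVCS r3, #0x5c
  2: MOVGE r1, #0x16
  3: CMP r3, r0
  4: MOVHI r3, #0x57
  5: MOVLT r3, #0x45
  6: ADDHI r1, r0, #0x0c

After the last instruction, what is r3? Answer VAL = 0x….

[0] flags=1001 → (cmp)
[1] flags=1001 CS?F → skip
[2] flags=1001 GE?T → r1=0x16
[3] flags=1010 → (cmp)
[4] flags=1010 HI?T → r3=0x57
[5] flags=1010 LT?T → r3=0x45
[6] flags=1010 HI?T → r1=0x2a

VAL = 0x45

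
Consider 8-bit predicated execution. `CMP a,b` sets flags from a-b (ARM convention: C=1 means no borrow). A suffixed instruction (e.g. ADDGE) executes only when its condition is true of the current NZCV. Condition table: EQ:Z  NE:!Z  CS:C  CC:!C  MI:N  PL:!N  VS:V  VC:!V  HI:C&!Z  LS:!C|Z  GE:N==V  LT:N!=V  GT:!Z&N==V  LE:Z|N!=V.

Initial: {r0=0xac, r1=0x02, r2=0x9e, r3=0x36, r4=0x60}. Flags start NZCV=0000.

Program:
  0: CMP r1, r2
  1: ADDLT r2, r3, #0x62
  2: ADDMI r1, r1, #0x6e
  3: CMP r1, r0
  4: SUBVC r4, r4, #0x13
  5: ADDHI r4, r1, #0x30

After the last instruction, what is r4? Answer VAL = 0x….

VAL = 0x4d

[0] flags=0000 → (cmp)
[1] flags=0000 LT?F → skip
[2] flags=0000 MI?F → skip
[3] flags=0000 → (cmp)
[4] flags=0000 VC?T → r4=0x4d
[5] flags=0000 HI?F → skip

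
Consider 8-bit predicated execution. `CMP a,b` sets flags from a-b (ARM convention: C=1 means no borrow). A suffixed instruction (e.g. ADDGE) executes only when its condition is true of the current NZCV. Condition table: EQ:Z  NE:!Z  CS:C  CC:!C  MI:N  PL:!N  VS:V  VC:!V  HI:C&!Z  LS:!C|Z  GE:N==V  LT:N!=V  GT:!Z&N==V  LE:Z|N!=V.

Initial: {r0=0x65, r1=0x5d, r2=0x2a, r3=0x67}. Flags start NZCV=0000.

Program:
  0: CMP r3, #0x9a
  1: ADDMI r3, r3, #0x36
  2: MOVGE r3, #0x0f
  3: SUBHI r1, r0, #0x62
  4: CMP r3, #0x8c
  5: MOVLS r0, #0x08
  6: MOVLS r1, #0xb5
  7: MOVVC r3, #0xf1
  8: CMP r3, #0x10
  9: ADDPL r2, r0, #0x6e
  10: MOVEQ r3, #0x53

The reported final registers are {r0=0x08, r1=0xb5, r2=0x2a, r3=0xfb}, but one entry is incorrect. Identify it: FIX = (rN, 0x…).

FIX = (r3, 0x0f)

[0] flags=1001 → (cmp)
[1] flags=1001 MI?T → r3=0x9d
[2] flags=1001 GE?T → r3=0x0f
[3] flags=1001 HI?F → skip
[4] flags=1001 → (cmp)
[5] flags=1001 LS?T → r0=0x08
[6] flags=1001 LS?T → r1=0xb5
[7] flags=1001 VC?F → skip
[8] flags=1000 → (cmp)
[9] flags=1000 PL?F → skip
[10] flags=1000 EQ?F → skip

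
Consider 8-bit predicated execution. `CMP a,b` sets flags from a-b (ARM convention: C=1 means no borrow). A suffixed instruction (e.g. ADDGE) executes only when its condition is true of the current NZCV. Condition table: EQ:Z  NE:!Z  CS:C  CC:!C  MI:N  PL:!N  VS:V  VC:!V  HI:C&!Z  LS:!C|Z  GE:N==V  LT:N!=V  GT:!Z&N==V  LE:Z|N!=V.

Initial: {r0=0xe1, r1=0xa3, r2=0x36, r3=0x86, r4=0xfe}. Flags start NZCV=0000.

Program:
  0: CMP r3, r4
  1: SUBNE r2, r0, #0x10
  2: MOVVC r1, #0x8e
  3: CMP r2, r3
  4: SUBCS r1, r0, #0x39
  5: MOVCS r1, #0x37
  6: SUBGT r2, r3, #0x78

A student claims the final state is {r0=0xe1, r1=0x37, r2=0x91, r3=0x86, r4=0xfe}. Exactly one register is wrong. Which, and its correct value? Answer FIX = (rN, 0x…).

[0] flags=1000 → (cmp)
[1] flags=1000 NE?T → r2=0xd1
[2] flags=1000 VC?T → r1=0x8e
[3] flags=0010 → (cmp)
[4] flags=0010 CS?T → r1=0xa8
[5] flags=0010 CS?T → r1=0x37
[6] flags=0010 GT?T → r2=0x0e

FIX = (r2, 0x0e)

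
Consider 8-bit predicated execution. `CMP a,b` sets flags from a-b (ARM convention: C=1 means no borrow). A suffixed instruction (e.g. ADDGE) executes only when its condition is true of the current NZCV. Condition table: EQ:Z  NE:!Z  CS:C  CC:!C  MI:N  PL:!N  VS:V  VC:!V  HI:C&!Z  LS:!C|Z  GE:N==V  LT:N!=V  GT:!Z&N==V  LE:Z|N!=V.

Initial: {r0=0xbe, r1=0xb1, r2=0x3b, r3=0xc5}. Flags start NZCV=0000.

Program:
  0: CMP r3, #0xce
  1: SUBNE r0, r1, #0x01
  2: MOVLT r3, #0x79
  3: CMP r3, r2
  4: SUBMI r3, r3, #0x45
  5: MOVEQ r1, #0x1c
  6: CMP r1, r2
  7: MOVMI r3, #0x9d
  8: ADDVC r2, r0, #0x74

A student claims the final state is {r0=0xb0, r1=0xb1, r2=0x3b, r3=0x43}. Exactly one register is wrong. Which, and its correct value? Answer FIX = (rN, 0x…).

[0] flags=1000 → (cmp)
[1] flags=1000 NE?T → r0=0xb0
[2] flags=1000 LT?T → r3=0x79
[3] flags=0010 → (cmp)
[4] flags=0010 MI?F → skip
[5] flags=0010 EQ?F → skip
[6] flags=0011 → (cmp)
[7] flags=0011 MI?F → skip
[8] flags=0011 VC?F → skip

FIX = (r3, 0x79)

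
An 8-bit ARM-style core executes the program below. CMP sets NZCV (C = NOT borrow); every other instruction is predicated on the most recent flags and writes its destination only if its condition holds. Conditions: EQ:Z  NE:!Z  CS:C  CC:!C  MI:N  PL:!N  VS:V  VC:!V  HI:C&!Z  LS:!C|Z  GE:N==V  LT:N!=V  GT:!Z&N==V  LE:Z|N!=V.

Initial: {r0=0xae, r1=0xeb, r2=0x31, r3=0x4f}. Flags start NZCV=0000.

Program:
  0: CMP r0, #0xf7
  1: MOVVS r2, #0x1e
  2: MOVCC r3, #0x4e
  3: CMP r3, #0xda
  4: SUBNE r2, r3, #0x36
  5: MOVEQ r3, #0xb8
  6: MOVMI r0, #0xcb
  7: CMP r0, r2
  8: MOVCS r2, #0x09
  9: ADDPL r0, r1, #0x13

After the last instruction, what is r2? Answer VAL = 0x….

0: ✓ CMP  NZCV=1000
1: · MOVVS
2: ✓ MOVCC  r3←0x4e
3: ✓ CMP  NZCV=0000
4: ✓ SUBNE  r2←0x18
5: · MOVEQ
6: · MOVMI
7: ✓ CMP  NZCV=1010
8: ✓ MOVCS  r2←0x09
9: · ADDPL

VAL = 0x09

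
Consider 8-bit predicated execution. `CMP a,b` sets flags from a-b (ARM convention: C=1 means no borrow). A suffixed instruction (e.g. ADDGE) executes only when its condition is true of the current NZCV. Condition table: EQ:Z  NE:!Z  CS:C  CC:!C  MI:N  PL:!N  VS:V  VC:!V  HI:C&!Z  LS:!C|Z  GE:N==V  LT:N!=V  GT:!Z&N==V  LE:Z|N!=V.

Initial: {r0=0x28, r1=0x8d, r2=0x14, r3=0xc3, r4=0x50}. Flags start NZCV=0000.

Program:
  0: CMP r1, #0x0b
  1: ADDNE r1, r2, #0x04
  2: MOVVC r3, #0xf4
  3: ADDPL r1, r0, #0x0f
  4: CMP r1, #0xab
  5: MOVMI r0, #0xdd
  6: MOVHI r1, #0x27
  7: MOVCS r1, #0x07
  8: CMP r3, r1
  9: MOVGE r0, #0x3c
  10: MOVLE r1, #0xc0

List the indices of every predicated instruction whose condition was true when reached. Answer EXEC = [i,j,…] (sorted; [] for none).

EXEC = [1,2,10]

0: ✓ CMP  NZCV=1010
1: ✓ ADDNE  r1←0x18
2: ✓ MOVVC  r3←0xf4
3: · ADDPL
4: ✓ CMP  NZCV=0000
5: · MOVMI
6: · MOVHI
7: · MOVCS
8: ✓ CMP  NZCV=1010
9: · MOVGE
10: ✓ MOVLE  r1←0xc0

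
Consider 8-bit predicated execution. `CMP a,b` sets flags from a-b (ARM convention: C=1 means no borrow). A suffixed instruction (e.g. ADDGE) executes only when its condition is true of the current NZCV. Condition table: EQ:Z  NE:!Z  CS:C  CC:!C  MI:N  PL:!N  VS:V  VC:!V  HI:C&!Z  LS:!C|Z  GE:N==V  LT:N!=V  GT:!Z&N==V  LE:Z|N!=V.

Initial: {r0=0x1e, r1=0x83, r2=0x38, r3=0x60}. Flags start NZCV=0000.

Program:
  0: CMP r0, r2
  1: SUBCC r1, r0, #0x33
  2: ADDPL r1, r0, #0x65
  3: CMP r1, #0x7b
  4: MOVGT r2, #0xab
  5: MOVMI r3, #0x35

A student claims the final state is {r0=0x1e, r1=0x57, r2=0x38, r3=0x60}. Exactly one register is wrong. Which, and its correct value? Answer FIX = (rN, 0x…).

0: ✓ CMP  NZCV=1000
1: ✓ SUBCC  r1←0xeb
2: · ADDPL
3: ✓ CMP  NZCV=0011
4: · MOVGT
5: · MOVMI

FIX = (r1, 0xeb)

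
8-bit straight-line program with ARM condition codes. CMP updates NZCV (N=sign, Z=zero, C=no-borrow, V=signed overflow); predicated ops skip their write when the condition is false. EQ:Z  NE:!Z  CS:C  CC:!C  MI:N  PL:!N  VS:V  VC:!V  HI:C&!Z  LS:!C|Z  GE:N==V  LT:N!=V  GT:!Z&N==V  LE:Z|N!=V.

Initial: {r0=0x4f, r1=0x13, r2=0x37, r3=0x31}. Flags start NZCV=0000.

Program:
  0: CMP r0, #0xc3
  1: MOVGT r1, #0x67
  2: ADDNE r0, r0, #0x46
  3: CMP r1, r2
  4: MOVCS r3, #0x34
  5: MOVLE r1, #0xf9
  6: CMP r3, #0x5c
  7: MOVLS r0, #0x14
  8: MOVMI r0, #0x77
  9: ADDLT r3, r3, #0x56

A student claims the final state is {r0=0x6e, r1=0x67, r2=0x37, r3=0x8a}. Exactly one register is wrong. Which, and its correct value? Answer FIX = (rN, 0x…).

[0] flags=1001 → (cmp)
[1] flags=1001 GT?T → r1=0x67
[2] flags=1001 NE?T → r0=0x95
[3] flags=0010 → (cmp)
[4] flags=0010 CS?T → r3=0x34
[5] flags=0010 LE?F → skip
[6] flags=1000 → (cmp)
[7] flags=1000 LS?T → r0=0x14
[8] flags=1000 MI?T → r0=0x77
[9] flags=1000 LT?T → r3=0x8a

FIX = (r0, 0x77)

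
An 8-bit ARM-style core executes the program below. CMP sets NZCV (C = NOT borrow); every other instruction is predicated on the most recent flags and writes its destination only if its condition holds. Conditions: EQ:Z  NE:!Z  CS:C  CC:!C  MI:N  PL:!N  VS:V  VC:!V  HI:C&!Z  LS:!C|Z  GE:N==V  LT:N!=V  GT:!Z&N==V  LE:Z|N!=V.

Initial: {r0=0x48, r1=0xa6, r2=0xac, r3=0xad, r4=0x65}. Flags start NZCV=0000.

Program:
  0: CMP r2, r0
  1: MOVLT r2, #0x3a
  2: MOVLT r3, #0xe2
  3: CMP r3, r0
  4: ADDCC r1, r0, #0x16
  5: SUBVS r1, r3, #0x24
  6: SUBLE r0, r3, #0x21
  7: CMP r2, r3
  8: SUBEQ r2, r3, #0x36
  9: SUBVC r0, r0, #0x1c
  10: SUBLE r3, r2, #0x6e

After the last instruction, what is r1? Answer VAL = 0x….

0: ✓ CMP  NZCV=0011
1: ✓ MOVLT  r2←0x3a
2: ✓ MOVLT  r3←0xe2
3: ✓ CMP  NZCV=1010
4: · ADDCC
5: · SUBVS
6: ✓ SUBLE  r0←0xc1
7: ✓ CMP  NZCV=0000
8: · SUBEQ
9: ✓ SUBVC  r0←0xa5
10: · SUBLE

VAL = 0xa6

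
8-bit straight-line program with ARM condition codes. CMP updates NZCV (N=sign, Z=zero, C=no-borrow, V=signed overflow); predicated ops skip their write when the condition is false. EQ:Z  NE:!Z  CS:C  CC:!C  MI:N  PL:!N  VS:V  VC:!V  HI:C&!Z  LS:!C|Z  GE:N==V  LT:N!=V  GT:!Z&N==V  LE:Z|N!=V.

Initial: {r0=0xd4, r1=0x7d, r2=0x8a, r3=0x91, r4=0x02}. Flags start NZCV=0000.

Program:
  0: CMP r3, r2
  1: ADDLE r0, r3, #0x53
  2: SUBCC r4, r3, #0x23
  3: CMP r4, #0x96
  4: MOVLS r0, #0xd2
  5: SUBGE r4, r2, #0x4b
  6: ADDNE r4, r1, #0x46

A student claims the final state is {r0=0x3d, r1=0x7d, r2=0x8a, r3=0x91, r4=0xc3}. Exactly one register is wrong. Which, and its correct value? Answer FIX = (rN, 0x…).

[0] flags=0010 → (cmp)
[1] flags=0010 LE?F → skip
[2] flags=0010 CC?F → skip
[3] flags=0000 → (cmp)
[4] flags=0000 LS?T → r0=0xd2
[5] flags=0000 GE?T → r4=0x3f
[6] flags=0000 NE?T → r4=0xc3

FIX = (r0, 0xd2)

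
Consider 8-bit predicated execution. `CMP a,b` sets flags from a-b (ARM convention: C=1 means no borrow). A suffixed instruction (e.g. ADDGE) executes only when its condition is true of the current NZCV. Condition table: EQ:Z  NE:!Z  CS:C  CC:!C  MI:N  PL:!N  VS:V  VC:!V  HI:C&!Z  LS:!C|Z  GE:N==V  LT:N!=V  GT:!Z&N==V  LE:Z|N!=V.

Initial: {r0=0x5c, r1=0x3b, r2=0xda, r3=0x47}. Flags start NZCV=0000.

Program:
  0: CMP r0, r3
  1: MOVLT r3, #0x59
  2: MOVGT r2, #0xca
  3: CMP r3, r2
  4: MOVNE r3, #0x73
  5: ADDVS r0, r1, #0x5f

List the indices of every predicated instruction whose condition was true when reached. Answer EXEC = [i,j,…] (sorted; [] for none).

0: ✓ CMP  NZCV=0010
1: · MOVLT
2: ✓ MOVGT  r2←0xca
3: ✓ CMP  NZCV=0000
4: ✓ MOVNE  r3←0x73
5: · ADDVS

EXEC = [2,4]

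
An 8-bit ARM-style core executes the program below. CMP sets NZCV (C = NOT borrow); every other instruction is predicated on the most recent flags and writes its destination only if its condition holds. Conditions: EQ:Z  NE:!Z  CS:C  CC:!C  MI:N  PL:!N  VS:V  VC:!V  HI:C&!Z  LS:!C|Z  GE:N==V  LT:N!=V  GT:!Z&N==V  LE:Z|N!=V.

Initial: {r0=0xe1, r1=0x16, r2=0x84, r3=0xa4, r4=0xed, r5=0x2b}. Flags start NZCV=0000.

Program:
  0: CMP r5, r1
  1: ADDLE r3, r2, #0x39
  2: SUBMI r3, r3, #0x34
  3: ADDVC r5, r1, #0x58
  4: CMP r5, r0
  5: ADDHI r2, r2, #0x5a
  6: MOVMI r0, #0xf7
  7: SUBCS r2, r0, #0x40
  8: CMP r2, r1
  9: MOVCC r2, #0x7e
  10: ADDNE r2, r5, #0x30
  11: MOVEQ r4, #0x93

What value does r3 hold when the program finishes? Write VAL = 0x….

0: ✓ CMP  NZCV=0010
1: · ADDLE
2: · SUBMI
3: ✓ ADDVC  r5←0x6e
4: ✓ CMP  NZCV=1001
5: · ADDHI
6: ✓ MOVMI  r0←0xf7
7: · SUBCS
8: ✓ CMP  NZCV=0011
9: · MOVCC
10: ✓ ADDNE  r2←0x9e
11: · MOVEQ

VAL = 0xa4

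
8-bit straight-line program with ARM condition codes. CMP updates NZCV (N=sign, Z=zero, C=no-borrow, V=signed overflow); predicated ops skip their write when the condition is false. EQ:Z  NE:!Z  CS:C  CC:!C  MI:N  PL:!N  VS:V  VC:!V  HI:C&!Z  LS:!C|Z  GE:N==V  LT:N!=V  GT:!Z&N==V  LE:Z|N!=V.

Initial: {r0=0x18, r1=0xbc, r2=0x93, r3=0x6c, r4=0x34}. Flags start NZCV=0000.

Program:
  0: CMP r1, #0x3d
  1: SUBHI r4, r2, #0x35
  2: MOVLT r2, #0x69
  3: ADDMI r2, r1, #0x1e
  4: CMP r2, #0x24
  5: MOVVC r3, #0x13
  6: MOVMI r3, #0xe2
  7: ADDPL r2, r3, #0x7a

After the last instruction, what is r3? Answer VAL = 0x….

VAL = 0x13

0: ✓ CMP  NZCV=0011
1: ✓ SUBHI  r4←0x5e
2: ✓ MOVLT  r2←0x69
3: · ADDMI
4: ✓ CMP  NZCV=0010
5: ✓ MOVVC  r3←0x13
6: · MOVMI
7: ✓ ADDPL  r2←0x8d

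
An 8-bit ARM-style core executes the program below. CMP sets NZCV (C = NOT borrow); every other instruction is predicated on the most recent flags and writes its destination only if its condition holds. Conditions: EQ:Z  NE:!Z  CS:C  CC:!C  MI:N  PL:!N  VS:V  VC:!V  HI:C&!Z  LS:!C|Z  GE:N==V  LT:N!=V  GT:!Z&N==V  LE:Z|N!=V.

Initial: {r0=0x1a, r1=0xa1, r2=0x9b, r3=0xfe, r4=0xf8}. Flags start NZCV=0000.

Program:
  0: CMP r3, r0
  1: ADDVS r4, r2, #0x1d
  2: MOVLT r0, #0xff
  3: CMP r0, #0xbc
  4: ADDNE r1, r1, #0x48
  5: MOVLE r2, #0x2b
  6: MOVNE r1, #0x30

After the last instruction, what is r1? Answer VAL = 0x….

VAL = 0x30

0: ✓ CMP  NZCV=1010
1: · ADDVS
2: ✓ MOVLT  r0←0xff
3: ✓ CMP  NZCV=0010
4: ✓ ADDNE  r1←0xe9
5: · MOVLE
6: ✓ MOVNE  r1←0x30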